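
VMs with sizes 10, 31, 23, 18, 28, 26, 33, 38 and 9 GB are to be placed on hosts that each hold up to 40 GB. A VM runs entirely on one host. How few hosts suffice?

Total = 38 + 33 + 31 + 28 + 26 + 23 + 18 + 10 + 9 = 216 GB.
Lower bound: ⌈216/40⌉ = 6 hosts.
A packing using 7 hosts:
  host 1: 38 = 38
  host 2: 33 = 33
  host 3: 31 + 9 = 40
  host 4: 28 + 10 = 38
  host 5: 26 = 26
  host 6: 23 = 23
  host 7: 18 = 18
No arrangement into 6 hosts stays within capacity, so 7 is optimal.

7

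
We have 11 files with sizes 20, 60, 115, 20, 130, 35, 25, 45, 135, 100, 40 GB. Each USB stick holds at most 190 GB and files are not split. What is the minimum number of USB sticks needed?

Total = 135 + 130 + 115 + 100 + 60 + 45 + 40 + 35 + 25 + 20 + 20 = 725 GB.
Lower bound: ⌈725/190⌉ = 4 USB sticks.
A packing using 4 USB sticks:
  USB stick 1: 135 + 45 = 180
  USB stick 2: 130 + 60 = 190
  USB stick 3: 115 + 40 + 35 = 190
  USB stick 4: 100 + 25 + 20 + 20 = 165
This matches the lower bound, so 4 is optimal.

4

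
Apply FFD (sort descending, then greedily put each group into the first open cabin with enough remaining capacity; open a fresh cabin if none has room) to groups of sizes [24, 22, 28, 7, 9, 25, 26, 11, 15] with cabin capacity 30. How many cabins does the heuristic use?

7

Sorted descending: 28, 26, 25, 24, 22, 15, 11, 9, 7.
  28 → cabin 1 (new)  [load 28/30]
  26 → cabin 2 (new)  [load 26/30]
  25 → cabin 3 (new)  [load 25/30]
  24 → cabin 4 (new)  [load 24/30]
  22 → cabin 5 (new)  [load 22/30]
  15 → cabin 6 (new)  [load 15/30]
  11 → cabin 6  [load 26/30]
  9 → cabin 7 (new)  [load 9/30]
  7 → cabin 5  [load 29/30]
7 cabins opened.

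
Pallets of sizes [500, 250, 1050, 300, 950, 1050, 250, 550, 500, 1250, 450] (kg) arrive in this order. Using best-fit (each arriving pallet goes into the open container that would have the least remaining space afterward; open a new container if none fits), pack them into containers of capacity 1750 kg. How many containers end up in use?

  500 → container 1 (new)  [load 500/1750]
  250 → container 1  [load 750/1750]
  1050 → container 2 (new)  [load 1050/1750]
  300 → container 2  [load 1350/1750]
  950 → container 1  [load 1700/1750]
  1050 → container 3 (new)  [load 1050/1750]
  250 → container 2  [load 1600/1750]
  550 → container 3  [load 1600/1750]
  500 → container 4 (new)  [load 500/1750]
  1250 → container 4  [load 1750/1750]
  450 → container 5 (new)  [load 450/1750]
5 containers opened.

5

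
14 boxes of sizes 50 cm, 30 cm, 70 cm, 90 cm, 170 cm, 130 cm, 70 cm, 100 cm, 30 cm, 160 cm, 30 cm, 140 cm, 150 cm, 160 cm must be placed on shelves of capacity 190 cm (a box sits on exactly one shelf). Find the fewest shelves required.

8

Total = 170 + 160 + 160 + 150 + 140 + 130 + 100 + 90 + 70 + 70 + 50 + 30 + 30 + 30 = 1380 cm.
Lower bound: ⌈1380/190⌉ = 8 shelves.
A packing using 8 shelves:
  shelf 1: 170 = 170
  shelf 2: 160 + 30 = 190
  shelf 3: 160 + 30 = 190
  shelf 4: 150 + 30 = 180
  shelf 5: 140 + 50 = 190
  shelf 6: 130 = 130
  shelf 7: 100 + 90 = 190
  shelf 8: 70 + 70 = 140
This matches the lower bound, so 8 is optimal.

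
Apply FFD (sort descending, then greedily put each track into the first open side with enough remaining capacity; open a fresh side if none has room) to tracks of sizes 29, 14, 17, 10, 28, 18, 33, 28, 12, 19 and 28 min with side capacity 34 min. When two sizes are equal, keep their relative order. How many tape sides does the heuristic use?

Sorted descending: 33, 29, 28, 28, 28, 19, 18, 17, 14, 12, 10.
  33 → side 1 (new)  [load 33/34]
  29 → side 2 (new)  [load 29/34]
  28 → side 3 (new)  [load 28/34]
  28 → side 4 (new)  [load 28/34]
  28 → side 5 (new)  [load 28/34]
  19 → side 6 (new)  [load 19/34]
  18 → side 7 (new)  [load 18/34]
  17 → side 8 (new)  [load 17/34]
  14 → side 6  [load 33/34]
  12 → side 7  [load 30/34]
  10 → side 8  [load 27/34]
8 tape sides opened.

8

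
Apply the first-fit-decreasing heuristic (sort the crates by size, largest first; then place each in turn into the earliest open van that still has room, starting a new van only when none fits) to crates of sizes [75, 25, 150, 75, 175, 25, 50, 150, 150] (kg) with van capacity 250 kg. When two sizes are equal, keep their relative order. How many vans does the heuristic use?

4

Sorted descending: 175, 150, 150, 150, 75, 75, 50, 25, 25.
  175 → van 1 (new)  [load 175/250]
  150 → van 2 (new)  [load 150/250]
  150 → van 3 (new)  [load 150/250]
  150 → van 4 (new)  [load 150/250]
  75 → van 1  [load 250/250]
  75 → van 2  [load 225/250]
  50 → van 3  [load 200/250]
  25 → van 2  [load 250/250]
  25 → van 3  [load 225/250]
4 vans opened.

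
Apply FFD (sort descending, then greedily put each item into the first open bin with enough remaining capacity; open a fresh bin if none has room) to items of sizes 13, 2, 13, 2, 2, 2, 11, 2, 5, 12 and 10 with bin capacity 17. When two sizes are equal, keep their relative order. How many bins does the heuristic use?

Sorted descending: 13, 13, 12, 11, 10, 5, 2, 2, 2, 2, 2.
  13 → bin 1 (new)  [load 13/17]
  13 → bin 2 (new)  [load 13/17]
  12 → bin 3 (new)  [load 12/17]
  11 → bin 4 (new)  [load 11/17]
  10 → bin 5 (new)  [load 10/17]
  5 → bin 3  [load 17/17]
  2 → bin 1  [load 15/17]
  2 → bin 1  [load 17/17]
  2 → bin 2  [load 15/17]
  2 → bin 2  [load 17/17]
  2 → bin 4  [load 13/17]
5 bins opened.

5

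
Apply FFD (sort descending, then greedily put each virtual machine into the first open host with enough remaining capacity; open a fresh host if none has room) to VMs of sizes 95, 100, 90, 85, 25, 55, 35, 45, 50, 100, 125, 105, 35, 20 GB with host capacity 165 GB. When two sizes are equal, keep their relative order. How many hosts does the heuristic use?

Sorted descending: 125, 105, 100, 100, 95, 90, 85, 55, 50, 45, 35, 35, 25, 20.
  125 → host 1 (new)  [load 125/165]
  105 → host 2 (new)  [load 105/165]
  100 → host 3 (new)  [load 100/165]
  100 → host 4 (new)  [load 100/165]
  95 → host 5 (new)  [load 95/165]
  90 → host 6 (new)  [load 90/165]
  85 → host 7 (new)  [load 85/165]
  55 → host 2  [load 160/165]
  50 → host 3  [load 150/165]
  45 → host 4  [load 145/165]
  35 → host 1  [load 160/165]
  35 → host 5  [load 130/165]
  25 → host 5  [load 155/165]
  20 → host 4  [load 165/165]
7 hosts opened.

7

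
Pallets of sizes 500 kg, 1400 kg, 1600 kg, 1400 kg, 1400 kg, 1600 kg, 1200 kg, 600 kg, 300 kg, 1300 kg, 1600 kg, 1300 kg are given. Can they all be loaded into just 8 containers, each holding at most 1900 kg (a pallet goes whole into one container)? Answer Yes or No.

No

Total = 14200 kg; ⌈14200/1900⌉ = 8.
9 pallets each exceed half the capacity and cannot share a container, forcing at least 9 containers.
At least 9 containers are required, but only 8 are allowed.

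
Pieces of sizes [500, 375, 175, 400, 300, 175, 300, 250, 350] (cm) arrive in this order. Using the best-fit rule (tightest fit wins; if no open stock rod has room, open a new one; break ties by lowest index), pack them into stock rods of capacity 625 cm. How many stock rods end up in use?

  500 → stock rod 1 (new)  [load 500/625]
  375 → stock rod 2 (new)  [load 375/625]
  175 → stock rod 2  [load 550/625]
  400 → stock rod 3 (new)  [load 400/625]
  300 → stock rod 4 (new)  [load 300/625]
  175 → stock rod 3  [load 575/625]
  300 → stock rod 4  [load 600/625]
  250 → stock rod 5 (new)  [load 250/625]
  350 → stock rod 5  [load 600/625]
5 stock rods opened.

5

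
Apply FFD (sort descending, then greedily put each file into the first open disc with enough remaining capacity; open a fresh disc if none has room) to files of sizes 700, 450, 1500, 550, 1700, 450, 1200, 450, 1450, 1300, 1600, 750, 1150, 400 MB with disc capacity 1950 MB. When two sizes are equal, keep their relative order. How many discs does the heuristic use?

Sorted descending: 1700, 1600, 1500, 1450, 1300, 1200, 1150, 750, 700, 550, 450, 450, 450, 400.
  1700 → disc 1 (new)  [load 1700/1950]
  1600 → disc 2 (new)  [load 1600/1950]
  1500 → disc 3 (new)  [load 1500/1950]
  1450 → disc 4 (new)  [load 1450/1950]
  1300 → disc 5 (new)  [load 1300/1950]
  1200 → disc 6 (new)  [load 1200/1950]
  1150 → disc 7 (new)  [load 1150/1950]
  750 → disc 6  [load 1950/1950]
  700 → disc 7  [load 1850/1950]
  550 → disc 5  [load 1850/1950]
  450 → disc 3  [load 1950/1950]
  450 → disc 4  [load 1900/1950]
  450 → disc 8 (new)  [load 450/1950]
  400 → disc 8  [load 850/1950]
8 discs opened.

8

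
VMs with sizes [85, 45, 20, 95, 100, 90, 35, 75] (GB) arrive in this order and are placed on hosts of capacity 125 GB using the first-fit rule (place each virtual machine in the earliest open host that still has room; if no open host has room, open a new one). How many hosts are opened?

6

  85 → host 1 (new)  [load 85/125]
  45 → host 2 (new)  [load 45/125]
  20 → host 1  [load 105/125]
  95 → host 3 (new)  [load 95/125]
  100 → host 4 (new)  [load 100/125]
  90 → host 5 (new)  [load 90/125]
  35 → host 2  [load 80/125]
  75 → host 6 (new)  [load 75/125]
6 hosts opened.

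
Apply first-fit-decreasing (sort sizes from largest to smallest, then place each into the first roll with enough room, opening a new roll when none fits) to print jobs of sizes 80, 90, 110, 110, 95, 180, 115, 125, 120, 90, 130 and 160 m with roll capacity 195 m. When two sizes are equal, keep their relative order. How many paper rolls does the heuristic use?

Sorted descending: 180, 160, 130, 125, 120, 115, 110, 110, 95, 90, 90, 80.
  180 → roll 1 (new)  [load 180/195]
  160 → roll 2 (new)  [load 160/195]
  130 → roll 3 (new)  [load 130/195]
  125 → roll 4 (new)  [load 125/195]
  120 → roll 5 (new)  [load 120/195]
  115 → roll 6 (new)  [load 115/195]
  110 → roll 7 (new)  [load 110/195]
  110 → roll 8 (new)  [load 110/195]
  95 → roll 9 (new)  [load 95/195]
  90 → roll 9  [load 185/195]
  90 → roll 10 (new)  [load 90/195]
  80 → roll 6  [load 195/195]
10 paper rolls opened.

10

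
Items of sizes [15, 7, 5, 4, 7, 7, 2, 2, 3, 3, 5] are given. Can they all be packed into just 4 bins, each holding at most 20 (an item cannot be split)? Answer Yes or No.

A valid assignment using 3 bins:
  bin 1: 15 + 5 = 20
  bin 2: 7 + 7 + 4 + 2 = 20
  bin 3: 7 + 5 + 3 + 3 + 2 = 20
That uses only 3 ≤ 4, so 4 bins are enough.

Yes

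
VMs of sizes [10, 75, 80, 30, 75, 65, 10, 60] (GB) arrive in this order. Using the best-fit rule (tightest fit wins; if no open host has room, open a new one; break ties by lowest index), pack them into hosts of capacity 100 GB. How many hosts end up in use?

5

  10 → host 1 (new)  [load 10/100]
  75 → host 1  [load 85/100]
  80 → host 2 (new)  [load 80/100]
  30 → host 3 (new)  [load 30/100]
  75 → host 4 (new)  [load 75/100]
  65 → host 3  [load 95/100]
  10 → host 1  [load 95/100]
  60 → host 5 (new)  [load 60/100]
5 hosts opened.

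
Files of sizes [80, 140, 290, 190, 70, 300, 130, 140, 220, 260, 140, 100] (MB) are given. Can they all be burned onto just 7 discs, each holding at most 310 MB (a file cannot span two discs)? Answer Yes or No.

Total = 2060 MB; ⌈2060/310⌉ = 7.
The bound of 7 does not rule out 7, but exhaustive search shows no assignment into 7 discs of capacity 310 MB exists — the minimum is 8.

No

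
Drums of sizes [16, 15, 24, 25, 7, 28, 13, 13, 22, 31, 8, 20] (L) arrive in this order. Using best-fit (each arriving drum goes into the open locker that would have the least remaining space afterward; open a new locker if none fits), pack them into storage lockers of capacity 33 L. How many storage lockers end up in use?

8

  16 → locker 1 (new)  [load 16/33]
  15 → locker 1  [load 31/33]
  24 → locker 2 (new)  [load 24/33]
  25 → locker 3 (new)  [load 25/33]
  7 → locker 3  [load 32/33]
  28 → locker 4 (new)  [load 28/33]
  13 → locker 5 (new)  [load 13/33]
  13 → locker 5  [load 26/33]
  22 → locker 6 (new)  [load 22/33]
  31 → locker 7 (new)  [load 31/33]
  8 → locker 2  [load 32/33]
  20 → locker 8 (new)  [load 20/33]
8 storage lockers opened.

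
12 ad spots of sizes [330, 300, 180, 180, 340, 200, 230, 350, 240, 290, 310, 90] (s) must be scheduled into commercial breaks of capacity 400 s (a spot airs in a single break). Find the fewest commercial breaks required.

Total = 350 + 340 + 330 + 310 + 300 + 290 + 240 + 230 + 200 + 180 + 180 + 90 = 3040 s.
Lower bound: ⌈3040/400⌉ = 8 commercial breaks.
A packing using 10 commercial breaks:
  break 1: 350 = 350
  break 2: 340 = 340
  break 3: 330 = 330
  break 4: 310 + 90 = 400
  break 5: 300 = 300
  break 6: 290 = 290
  break 7: 240 = 240
  break 8: 230 = 230
  break 9: 200 + 180 = 380
  break 10: 180 = 180
No arrangement into 9 commercial breaks stays within capacity, so 10 is optimal.

10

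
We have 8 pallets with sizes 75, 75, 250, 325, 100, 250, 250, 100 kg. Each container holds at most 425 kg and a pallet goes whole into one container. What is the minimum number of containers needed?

Total = 325 + 250 + 250 + 250 + 100 + 100 + 75 + 75 = 1425 kg.
Lower bound: ⌈1425/425⌉ = 4 containers.
A packing using 4 containers:
  container 1: 325 + 100 = 425
  container 2: 250 + 100 + 75 = 425
  container 3: 250 + 75 = 325
  container 4: 250 = 250
This matches the lower bound, so 4 is optimal.

4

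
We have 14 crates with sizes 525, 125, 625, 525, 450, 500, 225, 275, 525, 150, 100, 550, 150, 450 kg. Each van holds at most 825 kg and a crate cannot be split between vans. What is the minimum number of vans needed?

Total = 625 + 550 + 525 + 525 + 525 + 500 + 450 + 450 + 275 + 225 + 150 + 150 + 125 + 100 = 5175 kg.
Lower bound: ⌈5175/825⌉ = 7 vans.
Also, 8 crates each exceed 825/2 kg, and no two of those can share a van, so at least 8 vans are needed.
A packing using 8 vans:
  van 1: 625 + 150 = 775
  van 2: 550 + 275 = 825
  van 3: 525 + 225 = 750
  van 4: 525 + 150 + 125 = 800
  van 5: 525 + 100 = 625
  van 6: 500 = 500
  van 7: 450 = 450
  van 8: 450 = 450
This matches the lower bound, so 8 is optimal.

8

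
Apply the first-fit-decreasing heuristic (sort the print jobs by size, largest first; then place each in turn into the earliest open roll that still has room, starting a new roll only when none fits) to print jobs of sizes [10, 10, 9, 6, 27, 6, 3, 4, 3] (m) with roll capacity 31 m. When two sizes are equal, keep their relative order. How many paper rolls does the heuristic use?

Sorted descending: 27, 10, 10, 9, 6, 6, 4, 3, 3.
  27 → roll 1 (new)  [load 27/31]
  10 → roll 2 (new)  [load 10/31]
  10 → roll 2  [load 20/31]
  9 → roll 2  [load 29/31]
  6 → roll 3 (new)  [load 6/31]
  6 → roll 3  [load 12/31]
  4 → roll 1  [load 31/31]
  3 → roll 3  [load 15/31]
  3 → roll 3  [load 18/31]
3 paper rolls opened.

3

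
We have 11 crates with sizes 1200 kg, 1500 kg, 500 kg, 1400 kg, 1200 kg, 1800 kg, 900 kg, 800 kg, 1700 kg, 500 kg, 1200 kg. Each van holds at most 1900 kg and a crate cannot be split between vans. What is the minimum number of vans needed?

Total = 1800 + 1700 + 1500 + 1400 + 1200 + 1200 + 1200 + 900 + 800 + 500 + 500 = 12700 kg.
Lower bound: ⌈12700/1900⌉ = 7 vans.
A packing using 8 vans:
  van 1: 1800 = 1800
  van 2: 1700 = 1700
  van 3: 1500 = 1500
  van 4: 1400 + 500 = 1900
  van 5: 1200 + 500 = 1700
  van 6: 1200 = 1200
  van 7: 1200 = 1200
  van 8: 900 + 800 = 1700
No arrangement into 7 vans stays within capacity, so 8 is optimal.

8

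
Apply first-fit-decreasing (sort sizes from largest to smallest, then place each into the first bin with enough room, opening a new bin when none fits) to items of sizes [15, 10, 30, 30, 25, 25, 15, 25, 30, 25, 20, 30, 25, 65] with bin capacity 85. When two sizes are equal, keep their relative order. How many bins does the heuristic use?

5

Sorted descending: 65, 30, 30, 30, 30, 25, 25, 25, 25, 25, 20, 15, 15, 10.
  65 → bin 1 (new)  [load 65/85]
  30 → bin 2 (new)  [load 30/85]
  30 → bin 2  [load 60/85]
  30 → bin 3 (new)  [load 30/85]
  30 → bin 3  [load 60/85]
  25 → bin 2  [load 85/85]
  25 → bin 3  [load 85/85]
  25 → bin 4 (new)  [load 25/85]
  25 → bin 4  [load 50/85]
  25 → bin 4  [load 75/85]
  20 → bin 1  [load 85/85]
  15 → bin 5 (new)  [load 15/85]
  15 → bin 5  [load 30/85]
  10 → bin 4  [load 85/85]
5 bins opened.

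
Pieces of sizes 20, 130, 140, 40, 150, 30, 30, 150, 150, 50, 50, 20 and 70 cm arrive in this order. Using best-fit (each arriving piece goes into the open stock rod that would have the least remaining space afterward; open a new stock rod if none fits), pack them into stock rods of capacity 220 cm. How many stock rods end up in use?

5

  20 → stock rod 1 (new)  [load 20/220]
  130 → stock rod 1  [load 150/220]
  140 → stock rod 2 (new)  [load 140/220]
  40 → stock rod 1  [load 190/220]
  150 → stock rod 3 (new)  [load 150/220]
  30 → stock rod 1  [load 220/220]
  30 → stock rod 3  [load 180/220]
  150 → stock rod 4 (new)  [load 150/220]
  150 → stock rod 5 (new)  [load 150/220]
  50 → stock rod 4  [load 200/220]
  50 → stock rod 5  [load 200/220]
  20 → stock rod 4  [load 220/220]
  70 → stock rod 2  [load 210/220]
5 stock rods opened.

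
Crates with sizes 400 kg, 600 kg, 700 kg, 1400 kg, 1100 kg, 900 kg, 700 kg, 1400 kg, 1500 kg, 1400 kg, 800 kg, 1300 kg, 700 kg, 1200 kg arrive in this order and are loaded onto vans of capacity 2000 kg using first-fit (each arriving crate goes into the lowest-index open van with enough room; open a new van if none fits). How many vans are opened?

9

  400 → van 1 (new)  [load 400/2000]
  600 → van 1  [load 1000/2000]
  700 → van 1  [load 1700/2000]
  1400 → van 2 (new)  [load 1400/2000]
  1100 → van 3 (new)  [load 1100/2000]
  900 → van 3  [load 2000/2000]
  700 → van 4 (new)  [load 700/2000]
  1400 → van 5 (new)  [load 1400/2000]
  1500 → van 6 (new)  [load 1500/2000]
  1400 → van 7 (new)  [load 1400/2000]
  800 → van 4  [load 1500/2000]
  1300 → van 8 (new)  [load 1300/2000]
  700 → van 8  [load 2000/2000]
  1200 → van 9 (new)  [load 1200/2000]
9 vans opened.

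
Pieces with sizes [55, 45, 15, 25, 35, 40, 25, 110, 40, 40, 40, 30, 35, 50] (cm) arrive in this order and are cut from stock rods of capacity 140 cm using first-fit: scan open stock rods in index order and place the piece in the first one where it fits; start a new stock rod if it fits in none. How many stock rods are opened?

5

  55 → stock rod 1 (new)  [load 55/140]
  45 → stock rod 1  [load 100/140]
  15 → stock rod 1  [load 115/140]
  25 → stock rod 1  [load 140/140]
  35 → stock rod 2 (new)  [load 35/140]
  40 → stock rod 2  [load 75/140]
  25 → stock rod 2  [load 100/140]
  110 → stock rod 3 (new)  [load 110/140]
  40 → stock rod 2  [load 140/140]
  40 → stock rod 4 (new)  [load 40/140]
  40 → stock rod 4  [load 80/140]
  30 → stock rod 3  [load 140/140]
  35 → stock rod 4  [load 115/140]
  50 → stock rod 5 (new)  [load 50/140]
5 stock rods opened.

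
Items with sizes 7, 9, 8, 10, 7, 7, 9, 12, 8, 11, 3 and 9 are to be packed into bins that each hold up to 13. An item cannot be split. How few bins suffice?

Total = 12 + 11 + 10 + 9 + 9 + 9 + 8 + 8 + 7 + 7 + 7 + 3 = 100.
Lower bound: ⌈100/13⌉ = 8 bins.
Also, 11 items each exceed 13/2, and no two of those can share a bin, so at least 11 bins are needed.
A packing using 11 bins:
  bin 1: 12 = 12
  bin 2: 11 = 11
  bin 3: 10 + 3 = 13
  bin 4: 9 = 9
  bin 5: 9 = 9
  bin 6: 9 = 9
  bin 7: 8 = 8
  bin 8: 8 = 8
  bin 9: 7 = 7
  bin 10: 7 = 7
  bin 11: 7 = 7
This matches the lower bound, so 11 is optimal.

11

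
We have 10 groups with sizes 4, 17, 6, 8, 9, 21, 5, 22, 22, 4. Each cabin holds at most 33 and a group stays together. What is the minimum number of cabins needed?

4

Total = 22 + 22 + 21 + 17 + 9 + 8 + 6 + 5 + 4 + 4 = 118.
Lower bound: ⌈118/33⌉ = 4 cabins.
A packing using 4 cabins:
  cabin 1: 22 + 9 = 31
  cabin 2: 22 + 8 = 30
  cabin 3: 21 + 6 + 5 = 32
  cabin 4: 17 + 4 + 4 = 25
This matches the lower bound, so 4 is optimal.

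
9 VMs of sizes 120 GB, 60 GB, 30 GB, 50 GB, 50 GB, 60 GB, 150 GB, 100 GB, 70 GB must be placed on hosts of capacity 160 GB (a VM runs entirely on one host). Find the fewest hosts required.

Total = 150 + 120 + 100 + 70 + 60 + 60 + 50 + 50 + 30 = 690 GB.
Lower bound: ⌈690/160⌉ = 5 hosts.
A packing using 5 hosts:
  host 1: 150 = 150
  host 2: 120 + 30 = 150
  host 3: 100 + 60 = 160
  host 4: 70 + 60 = 130
  host 5: 50 + 50 = 100
This matches the lower bound, so 5 is optimal.

5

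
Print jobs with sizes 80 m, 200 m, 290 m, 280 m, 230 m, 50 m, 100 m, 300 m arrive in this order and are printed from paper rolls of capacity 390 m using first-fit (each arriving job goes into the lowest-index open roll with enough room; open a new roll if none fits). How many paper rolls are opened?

5

  80 → roll 1 (new)  [load 80/390]
  200 → roll 1  [load 280/390]
  290 → roll 2 (new)  [load 290/390]
  280 → roll 3 (new)  [load 280/390]
  230 → roll 4 (new)  [load 230/390]
  50 → roll 1  [load 330/390]
  100 → roll 2  [load 390/390]
  300 → roll 5 (new)  [load 300/390]
5 paper rolls opened.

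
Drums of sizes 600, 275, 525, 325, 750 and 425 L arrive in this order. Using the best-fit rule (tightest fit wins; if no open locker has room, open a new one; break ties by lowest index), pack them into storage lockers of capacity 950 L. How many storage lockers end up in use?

  600 → locker 1 (new)  [load 600/950]
  275 → locker 1  [load 875/950]
  525 → locker 2 (new)  [load 525/950]
  325 → locker 2  [load 850/950]
  750 → locker 3 (new)  [load 750/950]
  425 → locker 4 (new)  [load 425/950]
4 storage lockers opened.

4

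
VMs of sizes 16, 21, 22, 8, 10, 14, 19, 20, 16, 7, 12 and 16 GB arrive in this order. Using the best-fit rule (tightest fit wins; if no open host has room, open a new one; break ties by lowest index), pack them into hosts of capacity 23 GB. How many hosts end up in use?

  16 → host 1 (new)  [load 16/23]
  21 → host 2 (new)  [load 21/23]
  22 → host 3 (new)  [load 22/23]
  8 → host 4 (new)  [load 8/23]
  10 → host 4  [load 18/23]
  14 → host 5 (new)  [load 14/23]
  19 → host 6 (new)  [load 19/23]
  20 → host 7 (new)  [load 20/23]
  16 → host 8 (new)  [load 16/23]
  7 → host 1  [load 23/23]
  12 → host 9 (new)  [load 12/23]
  16 → host 10 (new)  [load 16/23]
10 hosts opened.

10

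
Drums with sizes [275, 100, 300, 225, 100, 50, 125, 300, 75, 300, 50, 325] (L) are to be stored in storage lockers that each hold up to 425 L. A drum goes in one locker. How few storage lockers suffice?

Total = 325 + 300 + 300 + 300 + 275 + 225 + 125 + 100 + 100 + 75 + 50 + 50 = 2225 L.
Lower bound: ⌈2225/425⌉ = 6 storage lockers.
A packing using 6 storage lockers:
  locker 1: 325 + 100 = 425
  locker 2: 300 + 125 = 425
  locker 3: 300 + 100 = 400
  locker 4: 300 + 75 + 50 = 425
  locker 5: 275 + 50 = 325
  locker 6: 225 = 225
This matches the lower bound, so 6 is optimal.

6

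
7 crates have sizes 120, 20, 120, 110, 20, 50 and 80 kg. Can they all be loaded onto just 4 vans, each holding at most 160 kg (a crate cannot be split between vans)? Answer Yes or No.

Yes

A valid assignment using 4 vans:
  van 1: 120 + 20 + 20 = 160
  van 2: 120 = 120
  van 3: 110 + 50 = 160
  van 4: 80 = 80
Every load is within 160 kg, so 4 vans suffice.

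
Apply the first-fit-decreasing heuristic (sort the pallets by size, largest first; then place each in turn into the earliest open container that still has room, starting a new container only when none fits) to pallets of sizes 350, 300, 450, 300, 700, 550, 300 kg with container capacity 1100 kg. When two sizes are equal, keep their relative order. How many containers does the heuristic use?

Sorted descending: 700, 550, 450, 350, 300, 300, 300.
  700 → container 1 (new)  [load 700/1100]
  550 → container 2 (new)  [load 550/1100]
  450 → container 2  [load 1000/1100]
  350 → container 1  [load 1050/1100]
  300 → container 3 (new)  [load 300/1100]
  300 → container 3  [load 600/1100]
  300 → container 3  [load 900/1100]
3 containers opened.

3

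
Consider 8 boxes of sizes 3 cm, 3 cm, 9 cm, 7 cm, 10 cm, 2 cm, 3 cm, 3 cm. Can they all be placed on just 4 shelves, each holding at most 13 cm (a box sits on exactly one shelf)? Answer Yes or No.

Yes

A valid assignment using 4 shelves:
  shelf 1: 10 + 3 = 13
  shelf 2: 9 + 3 = 12
  shelf 3: 7 + 3 + 3 = 13
  shelf 4: 2 = 2
Every load is within 13 cm, so 4 shelves suffice.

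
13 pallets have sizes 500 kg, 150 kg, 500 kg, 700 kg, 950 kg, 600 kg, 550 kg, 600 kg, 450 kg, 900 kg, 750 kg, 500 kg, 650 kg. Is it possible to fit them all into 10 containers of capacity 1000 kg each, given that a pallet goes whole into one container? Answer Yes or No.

Yes

A valid assignment using 10 containers:
  container 1: 950 = 950
  container 2: 900 = 900
  container 3: 750 + 150 = 900
  container 4: 700 = 700
  container 5: 650 = 650
  container 6: 600 = 600
  container 7: 600 = 600
  container 8: 550 + 450 = 1000
  container 9: 500 + 500 = 1000
  container 10: 500 = 500
Every load is within 1000 kg, so 10 containers suffice.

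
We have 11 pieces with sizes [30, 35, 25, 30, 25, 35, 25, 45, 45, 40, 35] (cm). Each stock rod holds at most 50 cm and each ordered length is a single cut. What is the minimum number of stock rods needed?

Total = 45 + 45 + 40 + 35 + 35 + 35 + 30 + 30 + 25 + 25 + 25 = 370 cm.
Lower bound: ⌈370/50⌉ = 8 stock rods.
A packing using 10 stock rods:
  stock rod 1: 45 = 45
  stock rod 2: 45 = 45
  stock rod 3: 40 = 40
  stock rod 4: 35 = 35
  stock rod 5: 35 = 35
  stock rod 6: 35 = 35
  stock rod 7: 30 = 30
  stock rod 8: 30 = 30
  stock rod 9: 25 + 25 = 50
  stock rod 10: 25 = 25
No arrangement into 9 stock rods stays within capacity, so 10 is optimal.

10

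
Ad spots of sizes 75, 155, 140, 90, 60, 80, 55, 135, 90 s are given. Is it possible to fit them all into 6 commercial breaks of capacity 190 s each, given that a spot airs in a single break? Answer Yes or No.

A valid assignment using 6 commercial breaks:
  break 1: 155 = 155
  break 2: 140 = 140
  break 3: 135 + 55 = 190
  break 4: 90 + 90 = 180
  break 5: 80 + 75 = 155
  break 6: 60 = 60
Every load is within 190 s, so 6 commercial breaks suffice.

Yes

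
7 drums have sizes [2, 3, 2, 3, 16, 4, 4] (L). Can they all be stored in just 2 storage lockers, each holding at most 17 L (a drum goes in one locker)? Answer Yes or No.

Total = 34 L; ⌈34/17⌉ = 2.
The bound of 2 does not rule out 2, but exhaustive search shows no assignment into 2 storage lockers of capacity 17 L exists — the minimum is 3.

No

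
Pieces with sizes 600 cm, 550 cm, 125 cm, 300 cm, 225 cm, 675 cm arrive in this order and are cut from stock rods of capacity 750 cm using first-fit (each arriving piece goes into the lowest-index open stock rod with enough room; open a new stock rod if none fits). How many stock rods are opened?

4

  600 → stock rod 1 (new)  [load 600/750]
  550 → stock rod 2 (new)  [load 550/750]
  125 → stock rod 1  [load 725/750]
  300 → stock rod 3 (new)  [load 300/750]
  225 → stock rod 3  [load 525/750]
  675 → stock rod 4 (new)  [load 675/750]
4 stock rods opened.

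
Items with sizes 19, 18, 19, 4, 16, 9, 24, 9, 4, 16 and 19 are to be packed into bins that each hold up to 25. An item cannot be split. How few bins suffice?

Total = 24 + 19 + 19 + 19 + 18 + 16 + 16 + 9 + 9 + 4 + 4 = 157.
Lower bound: ⌈157/25⌉ = 7 bins.
A packing using 7 bins:
  bin 1: 24 = 24
  bin 2: 19 + 4 = 23
  bin 3: 19 + 4 = 23
  bin 4: 19 = 19
  bin 5: 18 = 18
  bin 6: 16 + 9 = 25
  bin 7: 16 + 9 = 25
This matches the lower bound, so 7 is optimal.

7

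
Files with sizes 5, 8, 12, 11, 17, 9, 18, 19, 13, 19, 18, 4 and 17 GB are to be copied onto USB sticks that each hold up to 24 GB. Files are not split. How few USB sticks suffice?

9

Total = 19 + 19 + 18 + 18 + 17 + 17 + 13 + 12 + 11 + 9 + 8 + 5 + 4 = 170 GB.
Lower bound: ⌈170/24⌉ = 8 USB sticks.
A packing using 9 USB sticks:
  USB stick 1: 19 + 5 = 24
  USB stick 2: 19 + 4 = 23
  USB stick 3: 18 = 18
  USB stick 4: 18 = 18
  USB stick 5: 17 = 17
  USB stick 6: 17 = 17
  USB stick 7: 13 + 11 = 24
  USB stick 8: 12 + 9 = 21
  USB stick 9: 8 = 8
No arrangement into 8 USB sticks stays within capacity, so 9 is optimal.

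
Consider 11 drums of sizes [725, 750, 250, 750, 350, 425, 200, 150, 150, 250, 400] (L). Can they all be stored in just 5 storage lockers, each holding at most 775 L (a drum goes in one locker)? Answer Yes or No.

No

Total = 4400 L; ⌈4400/775⌉ = 6.
At least 6 storage lockers are required, but only 5 are allowed.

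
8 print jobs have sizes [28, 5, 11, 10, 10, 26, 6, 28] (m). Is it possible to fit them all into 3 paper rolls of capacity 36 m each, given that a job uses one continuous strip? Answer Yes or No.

Total = 124 m; ⌈124/36⌉ = 4.
At least 4 paper rolls are required, but only 3 are allowed.

No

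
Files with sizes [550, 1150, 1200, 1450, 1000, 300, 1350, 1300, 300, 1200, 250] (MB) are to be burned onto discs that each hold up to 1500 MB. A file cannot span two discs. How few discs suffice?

8

Total = 1450 + 1350 + 1300 + 1200 + 1200 + 1150 + 1000 + 550 + 300 + 300 + 250 = 10050 MB.
Lower bound: ⌈10050/1500⌉ = 7 discs.
A packing using 8 discs:
  disc 1: 1450 = 1450
  disc 2: 1350 = 1350
  disc 3: 1300 = 1300
  disc 4: 1200 + 300 = 1500
  disc 5: 1200 + 300 = 1500
  disc 6: 1150 + 250 = 1400
  disc 7: 1000 = 1000
  disc 8: 550 = 550
No arrangement into 7 discs stays within capacity, so 8 is optimal.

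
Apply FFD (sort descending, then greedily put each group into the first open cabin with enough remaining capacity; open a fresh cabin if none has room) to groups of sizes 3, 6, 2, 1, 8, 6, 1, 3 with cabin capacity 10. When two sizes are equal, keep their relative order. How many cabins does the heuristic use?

Sorted descending: 8, 6, 6, 3, 3, 2, 1, 1.
  8 → cabin 1 (new)  [load 8/10]
  6 → cabin 2 (new)  [load 6/10]
  6 → cabin 3 (new)  [load 6/10]
  3 → cabin 2  [load 9/10]
  3 → cabin 3  [load 9/10]
  2 → cabin 1  [load 10/10]
  1 → cabin 2  [load 10/10]
  1 → cabin 3  [load 10/10]
3 cabins opened.

3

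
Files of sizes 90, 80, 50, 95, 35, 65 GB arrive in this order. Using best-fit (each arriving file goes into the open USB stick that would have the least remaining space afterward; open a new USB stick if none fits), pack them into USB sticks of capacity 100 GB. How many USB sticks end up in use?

5

  90 → USB stick 1 (new)  [load 90/100]
  80 → USB stick 2 (new)  [load 80/100]
  50 → USB stick 3 (new)  [load 50/100]
  95 → USB stick 4 (new)  [load 95/100]
  35 → USB stick 3  [load 85/100]
  65 → USB stick 5 (new)  [load 65/100]
5 USB sticks opened.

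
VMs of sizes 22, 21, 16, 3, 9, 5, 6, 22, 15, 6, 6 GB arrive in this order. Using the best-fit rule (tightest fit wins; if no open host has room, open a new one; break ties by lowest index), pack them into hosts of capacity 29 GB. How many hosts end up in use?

  22 → host 1 (new)  [load 22/29]
  21 → host 2 (new)  [load 21/29]
  16 → host 3 (new)  [load 16/29]
  3 → host 1  [load 25/29]
  9 → host 3  [load 25/29]
  5 → host 2  [load 26/29]
  6 → host 4 (new)  [load 6/29]
  22 → host 4  [load 28/29]
  15 → host 5 (new)  [load 15/29]
  6 → host 5  [load 21/29]
  6 → host 5  [load 27/29]
5 hosts opened.

5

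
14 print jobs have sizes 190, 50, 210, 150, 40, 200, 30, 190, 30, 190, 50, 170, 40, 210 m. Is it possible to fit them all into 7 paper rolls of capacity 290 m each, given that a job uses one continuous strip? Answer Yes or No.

Total = 1750 m; ⌈1750/290⌉ = 7.
8 print jobs each exceed half the capacity and cannot share a roll, forcing at least 8 paper rolls.
At least 8 paper rolls are required, but only 7 are allowed.

No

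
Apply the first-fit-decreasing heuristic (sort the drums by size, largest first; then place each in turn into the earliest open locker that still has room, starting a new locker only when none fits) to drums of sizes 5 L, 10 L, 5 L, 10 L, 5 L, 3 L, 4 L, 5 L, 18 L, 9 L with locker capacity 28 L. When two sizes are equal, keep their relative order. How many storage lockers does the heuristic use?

3

Sorted descending: 18, 10, 10, 9, 5, 5, 5, 5, 4, 3.
  18 → locker 1 (new)  [load 18/28]
  10 → locker 1  [load 28/28]
  10 → locker 2 (new)  [load 10/28]
  9 → locker 2  [load 19/28]
  5 → locker 2  [load 24/28]
  5 → locker 3 (new)  [load 5/28]
  5 → locker 3  [load 10/28]
  5 → locker 3  [load 15/28]
  4 → locker 2  [load 28/28]
  3 → locker 3  [load 18/28]
3 storage lockers opened.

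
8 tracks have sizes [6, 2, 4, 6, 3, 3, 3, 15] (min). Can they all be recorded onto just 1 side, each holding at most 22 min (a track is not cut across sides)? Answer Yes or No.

No

Total = 42 min; ⌈42/22⌉ = 2.
At least 2 tape sides are required, but only 1 is allowed.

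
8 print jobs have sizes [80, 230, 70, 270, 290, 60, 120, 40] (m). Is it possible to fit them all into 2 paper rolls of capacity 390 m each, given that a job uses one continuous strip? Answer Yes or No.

No

Total = 1160 m; ⌈1160/390⌉ = 3.
At least 3 paper rolls are required, but only 2 are allowed.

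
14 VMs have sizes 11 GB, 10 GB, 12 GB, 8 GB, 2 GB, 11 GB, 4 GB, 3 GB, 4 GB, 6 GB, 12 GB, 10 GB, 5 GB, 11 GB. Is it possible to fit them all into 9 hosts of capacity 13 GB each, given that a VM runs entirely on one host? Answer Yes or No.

Total = 109 GB; ⌈109/13⌉ = 9.
The bound of 9 does not rule out 9, but exhaustive search shows no assignment into 9 hosts of capacity 13 GB exists — the minimum is 10.

No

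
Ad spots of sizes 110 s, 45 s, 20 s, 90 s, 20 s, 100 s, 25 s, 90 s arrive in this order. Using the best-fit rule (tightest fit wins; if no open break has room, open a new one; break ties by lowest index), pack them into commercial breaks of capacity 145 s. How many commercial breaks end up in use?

4

  110 → break 1 (new)  [load 110/145]
  45 → break 2 (new)  [load 45/145]
  20 → break 1  [load 130/145]
  90 → break 2  [load 135/145]
  20 → break 3 (new)  [load 20/145]
  100 → break 3  [load 120/145]
  25 → break 3  [load 145/145]
  90 → break 4 (new)  [load 90/145]
4 commercial breaks opened.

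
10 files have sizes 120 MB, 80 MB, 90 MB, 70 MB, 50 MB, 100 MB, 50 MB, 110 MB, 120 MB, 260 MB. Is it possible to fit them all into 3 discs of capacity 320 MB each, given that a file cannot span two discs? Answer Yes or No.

No

Total = 1050 MB; ⌈1050/320⌉ = 4.
At least 4 discs are required, but only 3 are allowed.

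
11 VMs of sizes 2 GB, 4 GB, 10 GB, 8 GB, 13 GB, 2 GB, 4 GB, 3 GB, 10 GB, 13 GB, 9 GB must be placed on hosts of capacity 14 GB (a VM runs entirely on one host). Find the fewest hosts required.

6

Total = 13 + 13 + 10 + 10 + 9 + 8 + 4 + 4 + 3 + 2 + 2 = 78 GB.
Lower bound: ⌈78/14⌉ = 6 hosts.
A packing using 6 hosts:
  host 1: 13 = 13
  host 2: 13 = 13
  host 3: 10 + 4 = 14
  host 4: 10 + 4 = 14
  host 5: 9 + 3 + 2 = 14
  host 6: 8 + 2 = 10
This matches the lower bound, so 6 is optimal.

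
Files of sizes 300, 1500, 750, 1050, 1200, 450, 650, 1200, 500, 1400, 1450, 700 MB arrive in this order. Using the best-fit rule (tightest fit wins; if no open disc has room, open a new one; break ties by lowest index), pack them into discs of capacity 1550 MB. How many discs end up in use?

8

  300 → disc 1 (new)  [load 300/1550]
  1500 → disc 2 (new)  [load 1500/1550]
  750 → disc 1  [load 1050/1550]
  1050 → disc 3 (new)  [load 1050/1550]
  1200 → disc 4 (new)  [load 1200/1550]
  450 → disc 1  [load 1500/1550]
  650 → disc 5 (new)  [load 650/1550]
  1200 → disc 6 (new)  [load 1200/1550]
  500 → disc 3  [load 1550/1550]
  1400 → disc 7 (new)  [load 1400/1550]
  1450 → disc 8 (new)  [load 1450/1550]
  700 → disc 5  [load 1350/1550]
8 discs opened.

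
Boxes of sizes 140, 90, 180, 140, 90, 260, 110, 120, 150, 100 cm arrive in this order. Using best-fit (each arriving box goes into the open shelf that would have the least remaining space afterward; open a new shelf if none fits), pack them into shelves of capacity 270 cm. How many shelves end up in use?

6

  140 → shelf 1 (new)  [load 140/270]
  90 → shelf 1  [load 230/270]
  180 → shelf 2 (new)  [load 180/270]
  140 → shelf 3 (new)  [load 140/270]
  90 → shelf 2  [load 270/270]
  260 → shelf 4 (new)  [load 260/270]
  110 → shelf 3  [load 250/270]
  120 → shelf 5 (new)  [load 120/270]
  150 → shelf 5  [load 270/270]
  100 → shelf 6 (new)  [load 100/270]
6 shelves opened.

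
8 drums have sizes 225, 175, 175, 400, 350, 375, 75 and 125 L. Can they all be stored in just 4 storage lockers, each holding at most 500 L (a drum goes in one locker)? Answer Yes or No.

No

Total = 1900 L; ⌈1900/500⌉ = 4.
The bound of 4 does not rule out 4, but exhaustive search shows no assignment into 4 storage lockers of capacity 500 L exists — the minimum is 5.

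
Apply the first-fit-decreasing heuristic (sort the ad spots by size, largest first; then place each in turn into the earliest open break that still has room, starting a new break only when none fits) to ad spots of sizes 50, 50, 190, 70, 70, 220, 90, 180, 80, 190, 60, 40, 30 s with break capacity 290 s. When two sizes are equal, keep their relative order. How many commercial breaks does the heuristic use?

Sorted descending: 220, 190, 190, 180, 90, 80, 70, 70, 60, 50, 50, 40, 30.
  220 → break 1 (new)  [load 220/290]
  190 → break 2 (new)  [load 190/290]
  190 → break 3 (new)  [load 190/290]
  180 → break 4 (new)  [load 180/290]
  90 → break 2  [load 280/290]
  80 → break 3  [load 270/290]
  70 → break 1  [load 290/290]
  70 → break 4  [load 250/290]
  60 → break 5 (new)  [load 60/290]
  50 → break 5  [load 110/290]
  50 → break 5  [load 160/290]
  40 → break 4  [load 290/290]
  30 → break 5  [load 190/290]
5 commercial breaks opened.

5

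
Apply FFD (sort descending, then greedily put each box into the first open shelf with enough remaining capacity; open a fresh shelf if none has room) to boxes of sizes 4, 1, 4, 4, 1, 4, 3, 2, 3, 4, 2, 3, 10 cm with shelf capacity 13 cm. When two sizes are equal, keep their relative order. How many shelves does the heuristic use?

Sorted descending: 10, 4, 4, 4, 4, 4, 3, 3, 3, 2, 2, 1, 1.
  10 → shelf 1 (new)  [load 10/13]
  4 → shelf 2 (new)  [load 4/13]
  4 → shelf 2  [load 8/13]
  4 → shelf 2  [load 12/13]
  4 → shelf 3 (new)  [load 4/13]
  4 → shelf 3  [load 8/13]
  3 → shelf 1  [load 13/13]
  3 → shelf 3  [load 11/13]
  3 → shelf 4 (new)  [load 3/13]
  2 → shelf 3  [load 13/13]
  2 → shelf 4  [load 5/13]
  1 → shelf 2  [load 13/13]
  1 → shelf 4  [load 6/13]
4 shelves opened.

4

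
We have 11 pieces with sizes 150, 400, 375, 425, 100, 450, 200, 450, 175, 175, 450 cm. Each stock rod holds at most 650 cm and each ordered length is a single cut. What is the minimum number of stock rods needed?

6

Total = 450 + 450 + 450 + 425 + 400 + 375 + 200 + 175 + 175 + 150 + 100 = 3350 cm.
Lower bound: ⌈3350/650⌉ = 6 stock rods.
A packing using 6 stock rods:
  stock rod 1: 450 + 200 = 650
  stock rod 2: 450 + 175 = 625
  stock rod 3: 450 + 175 = 625
  stock rod 4: 425 + 150 = 575
  stock rod 5: 400 + 100 = 500
  stock rod 6: 375 = 375
This matches the lower bound, so 6 is optimal.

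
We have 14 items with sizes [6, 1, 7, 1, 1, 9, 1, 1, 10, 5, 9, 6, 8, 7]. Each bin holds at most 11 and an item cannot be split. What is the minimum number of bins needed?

Total = 10 + 9 + 9 + 8 + 7 + 7 + 6 + 6 + 5 + 1 + 1 + 1 + 1 + 1 = 72.
Lower bound: ⌈72/11⌉ = 7 bins.
Also, 8 items each exceed 11/2, and no two of those can share a bin, so at least 8 bins are needed.
A packing using 8 bins:
  bin 1: 10 + 1 = 11
  bin 2: 9 + 1 + 1 = 11
  bin 3: 9 + 1 + 1 = 11
  bin 4: 8 = 8
  bin 5: 7 = 7
  bin 6: 7 = 7
  bin 7: 6 + 5 = 11
  bin 8: 6 = 6
This matches the lower bound, so 8 is optimal.

8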